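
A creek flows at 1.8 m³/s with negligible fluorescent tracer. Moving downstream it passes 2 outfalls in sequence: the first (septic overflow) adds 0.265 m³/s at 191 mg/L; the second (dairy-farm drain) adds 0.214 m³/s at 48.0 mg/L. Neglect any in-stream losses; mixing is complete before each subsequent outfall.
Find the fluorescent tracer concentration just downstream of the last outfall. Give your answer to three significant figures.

26.7 mg/L

Below outfall 1: Q → 2.065 m³/s, C = (1.800·0 + 0.2650·191.0)/2.065 = 24.51 mg/L.
Below outfall 2: Q → 2.279 m³/s, C = (2.065·24.51 + 0.2140·48.00)/2.279 = 26.72 mg/L.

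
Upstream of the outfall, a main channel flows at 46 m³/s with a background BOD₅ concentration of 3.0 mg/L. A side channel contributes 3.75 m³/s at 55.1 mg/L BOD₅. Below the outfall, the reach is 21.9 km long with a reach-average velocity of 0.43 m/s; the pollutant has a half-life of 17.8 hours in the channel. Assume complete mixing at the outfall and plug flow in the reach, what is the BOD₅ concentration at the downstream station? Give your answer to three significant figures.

3.99 mg/L

After mixing, C = (46.00·3.000 + 3.750·55.10) / 49.75 = 344.6/49.75 = 6.927 mg/L.
Travel time t = 21.9·1000 / 0.43 = 50930 s = 14.15 h.
Half-life 17.8 h → k = ln 2 / 17.8 = 0.03894 h⁻¹ = 0.9346 d⁻¹.
First-order decay: C = 6.927·exp(−k·t) = 6.927·0.5764 = 3.993 mg/L.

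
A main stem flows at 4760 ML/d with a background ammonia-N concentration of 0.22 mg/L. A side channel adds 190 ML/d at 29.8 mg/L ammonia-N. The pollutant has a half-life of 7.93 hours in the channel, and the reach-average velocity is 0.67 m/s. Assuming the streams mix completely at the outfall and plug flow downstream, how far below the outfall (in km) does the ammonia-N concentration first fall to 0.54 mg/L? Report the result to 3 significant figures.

Mixed concentration C = ΣQC/ΣQ = (4760·0.2200 + 190.0·29.80) / 4950 = 6709/4950 = 1.355 mg/L.
Half-life 7.93 h → k = ln 2 / 7.93 = 0.08741 h⁻¹ = 2.098 d⁻¹.
Set 1.355·exp(−k·t) = 0.54 → t = ln(1.355/0.54)/k = 37900 s = 10.53 h.
Distance = v·t = 0.67·37900 = 25390 m = 25.39 km.

25.4 km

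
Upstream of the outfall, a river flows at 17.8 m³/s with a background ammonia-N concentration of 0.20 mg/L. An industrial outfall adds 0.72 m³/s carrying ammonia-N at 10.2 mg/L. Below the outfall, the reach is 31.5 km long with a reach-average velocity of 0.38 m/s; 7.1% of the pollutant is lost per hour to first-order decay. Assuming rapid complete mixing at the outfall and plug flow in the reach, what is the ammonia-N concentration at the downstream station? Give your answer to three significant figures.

Mixed concentration C = ΣQC/ΣQ = (17.80·0.2000 + 0.7200·10.20) / 18.52 = 10.90/18.52 = 0.5888 mg/L.
Travel time t = 31.5·1000 / 0.38 = 82890 s = 23.03 h.
7.1%/h lost → k = −ln(1 − 0.071) = 0.07365 h⁻¹.
After decay, C = 0.5888 × e^(−kt) = 0.5888 × 0.1835 = 0.1080 mg/L.

0.108 mg/L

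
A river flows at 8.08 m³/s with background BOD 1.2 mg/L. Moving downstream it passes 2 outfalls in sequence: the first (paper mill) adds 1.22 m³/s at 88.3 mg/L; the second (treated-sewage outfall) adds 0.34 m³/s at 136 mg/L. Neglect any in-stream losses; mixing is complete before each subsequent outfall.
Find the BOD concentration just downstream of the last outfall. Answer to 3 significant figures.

17.0 mg/L

After outfall 1: Q = 8.080 + 1.220 = 9.300 m³/s; C = (8.080·1.200 + 1.220·88.30)/9.300 = 12.63 mg/L.
After outfall 2: Q = 9.300 + 0.3400 = 9.640 m³/s; C = (9.300·12.63 + 0.3400·136.0)/9.640 = 16.98 mg/L.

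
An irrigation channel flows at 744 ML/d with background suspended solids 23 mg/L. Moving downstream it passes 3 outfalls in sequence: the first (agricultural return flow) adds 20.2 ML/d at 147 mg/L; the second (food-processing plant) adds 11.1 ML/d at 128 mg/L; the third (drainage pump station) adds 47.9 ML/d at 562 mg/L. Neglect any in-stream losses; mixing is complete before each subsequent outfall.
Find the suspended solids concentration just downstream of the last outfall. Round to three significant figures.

Below outfall 1: Q → 764.2 ML/d, C = (744.0·23.00 + 20.20·147.0)/764.2 = 26.28 mg/L.
Below outfall 2: Q → 775.3 ML/d, C = (764.2·26.28 + 11.10·128.0)/775.3 = 27.73 mg/L.
Below outfall 3: Q → 823.2 ML/d, C = (775.3·27.73 + 47.90·562.0)/823.2 = 58.82 mg/L.

58.8 mg/L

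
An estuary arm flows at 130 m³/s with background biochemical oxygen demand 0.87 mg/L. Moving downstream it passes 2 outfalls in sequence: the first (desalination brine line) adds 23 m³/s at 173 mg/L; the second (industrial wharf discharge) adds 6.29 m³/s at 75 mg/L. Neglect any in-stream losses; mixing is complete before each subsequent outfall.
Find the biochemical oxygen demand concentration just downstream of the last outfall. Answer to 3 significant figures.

After outfall 1: Q = 130.0 + 23.00 = 153.0 m³/s; C = (130.0·0.8700 + 23.00·173.0)/153.0 = 26.75 mg/L.
After outfall 2: Q = 153.0 + 6.290 = 159.3 m³/s; C = (153.0·26.75 + 6.290·75.00)/159.3 = 28.65 mg/L.

28.7 mg/L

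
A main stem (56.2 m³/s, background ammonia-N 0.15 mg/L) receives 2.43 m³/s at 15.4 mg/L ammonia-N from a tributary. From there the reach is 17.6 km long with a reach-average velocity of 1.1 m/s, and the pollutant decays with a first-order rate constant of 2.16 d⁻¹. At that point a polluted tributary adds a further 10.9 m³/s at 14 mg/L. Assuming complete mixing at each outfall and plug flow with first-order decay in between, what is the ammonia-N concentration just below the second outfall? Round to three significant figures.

Flow-weighted average: C = (56.20·0.1500 + 2.430·15.40) / 58.63 = 45.85/58.63 = 0.7821 mg/L; combined flow 58.63 m³/s.
Travel time t = 17.6·1000 / 1.1 = 16000 s = 4.444 h.
First-order decay: C = 0.7821·exp(−k·t) = 0.7821·0.6703 = 0.5242 mg/L.
At the second outfall, C = (58.63·0.5242 + 10.90·14.00) / (58.63 + 10.90) = 2.637 mg/L.

2.64 mg/L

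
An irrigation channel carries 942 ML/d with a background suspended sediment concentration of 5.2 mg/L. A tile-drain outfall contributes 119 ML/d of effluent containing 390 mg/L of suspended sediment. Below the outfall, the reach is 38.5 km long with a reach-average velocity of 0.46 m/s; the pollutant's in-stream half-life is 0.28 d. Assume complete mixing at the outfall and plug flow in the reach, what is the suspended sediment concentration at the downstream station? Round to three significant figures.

Mixed concentration C = ΣQC/ΣQ = (942.0·5.200 + 119.0·390.0) / 1061 = 51310/1061 = 48.36 mg/L.
Travel time t = 38.5·1000 / 0.46 = 83700 s = 23.25 h.
Half-life 0.28 d → k = ln 2 / 0.28 = 2.476 d⁻¹.
Decay over the reach: 48.36·exp(−kt) = 48.36·0.09090 = 4.396 mg/L.

4.40 mg/L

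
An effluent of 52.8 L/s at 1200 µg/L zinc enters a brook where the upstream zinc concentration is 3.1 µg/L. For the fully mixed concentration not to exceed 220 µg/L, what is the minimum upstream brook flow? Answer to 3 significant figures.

239 L/s

Set C_mix = 220: (Q·3.100 + 52.80·1200) / (Q + 52.80) = 220
→ Q = 52.80·(1200 − 220)/(220 − 3.100) = 238.6 L/s.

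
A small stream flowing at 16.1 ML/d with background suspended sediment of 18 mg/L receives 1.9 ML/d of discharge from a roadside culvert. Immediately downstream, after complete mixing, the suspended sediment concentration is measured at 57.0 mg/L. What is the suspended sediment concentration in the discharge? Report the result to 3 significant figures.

387 mg/L

Mass balance: 16.10·18.00 + 1.900·Cₑ = 18.00·57.00
→ Cₑ = (18.00·57.00 − 16.10·18.00) / 1.900 = 387.5 mg/L.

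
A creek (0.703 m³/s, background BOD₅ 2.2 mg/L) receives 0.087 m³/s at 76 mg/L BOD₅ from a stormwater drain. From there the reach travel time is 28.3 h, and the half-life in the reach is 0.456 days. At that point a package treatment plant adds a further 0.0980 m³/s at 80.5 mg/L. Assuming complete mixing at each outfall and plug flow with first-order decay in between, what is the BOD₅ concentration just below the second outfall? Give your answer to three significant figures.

Mixed concentration C = ΣQC/ΣQ = (0.7030·2.200 + 0.08700·76.00) / 0.7900 = 8.159/0.7900 = 10.33 mg/L; combined flow 0.7900 m³/s.
Half-life 0.456 d → k = ln 2 / 0.456 = 1.520 d⁻¹.
Decay over the reach: 10.33·exp(−kt) = 10.33·0.1666 = 1.720 mg/L.
At the second outfall, C = (0.7900·1.720 + 0.09800·80.50) / (0.7900 + 0.09800) = 10.41 mg/L.

10.4 mg/L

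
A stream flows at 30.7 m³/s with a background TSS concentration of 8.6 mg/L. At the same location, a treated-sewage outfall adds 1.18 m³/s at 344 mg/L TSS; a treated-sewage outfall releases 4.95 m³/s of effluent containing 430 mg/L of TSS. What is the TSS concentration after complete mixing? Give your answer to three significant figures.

76.0 mg/L

Conservation of mass: C = (30.70·8.600 + 1.180·344.0 + 4.950·430.0) / 36.83 = 2798/36.83 = 75.98 mg/L.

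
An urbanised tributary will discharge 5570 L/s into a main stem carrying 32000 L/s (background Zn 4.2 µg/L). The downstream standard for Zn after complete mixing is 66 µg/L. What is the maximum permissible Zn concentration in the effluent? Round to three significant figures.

421 µg/L

At the limit, (Qr·Cr + Qe·Cₑ)/(Qr + Qe) = 66:
Cₑ = (37570·66 − 32000·4.200) / 5570 = 421.0 µg/L.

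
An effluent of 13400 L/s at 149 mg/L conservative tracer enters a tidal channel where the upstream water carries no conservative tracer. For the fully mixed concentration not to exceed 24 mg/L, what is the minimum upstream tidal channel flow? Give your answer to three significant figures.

69800 L/s

Set C_mix = 24: (Q·0 + 13400·149.0) / (Q + 13400) = 24
→ Q = 13400·(149.0 − 24)/(24 − 0) = 69790 L/s.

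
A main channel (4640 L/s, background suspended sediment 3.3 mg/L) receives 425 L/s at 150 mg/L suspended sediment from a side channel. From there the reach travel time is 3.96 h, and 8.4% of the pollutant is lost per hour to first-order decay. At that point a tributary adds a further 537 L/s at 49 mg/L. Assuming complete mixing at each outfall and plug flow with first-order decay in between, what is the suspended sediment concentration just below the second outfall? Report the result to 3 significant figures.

Flow-weighted average: C = (4640·3.300 + 425.0·150.0) / 5065 = 79060/5065 = 15.61 mg/L; combined flow 5065 L/s.
8.4%/h lost → k = −ln(1 − 0.084) = 0.08774 h⁻¹.
Applying C = C₀e^(−kt): 15.61 × 0.7065 = 11.03 mg/L.
At the second outfall, C = (5065·11.03 + 537.0·49.00) / (5065 + 537.0) = 14.67 mg/L.

14.7 mg/L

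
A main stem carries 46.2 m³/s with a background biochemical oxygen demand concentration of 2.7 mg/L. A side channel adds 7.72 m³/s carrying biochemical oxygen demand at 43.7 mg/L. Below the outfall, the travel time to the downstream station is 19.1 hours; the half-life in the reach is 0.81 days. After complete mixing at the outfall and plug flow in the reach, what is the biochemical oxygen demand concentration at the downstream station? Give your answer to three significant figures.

Mass balance: C = (46.20·2.700 + 7.720·43.70) / 53.92 = 462.1/53.92 = 8.570 mg/L.
Half-life 0.81 d → k = ln 2 / 0.81 = 0.8557 d⁻¹.
Decay over the reach: 8.570·exp(−kt) = 8.570·0.5061 = 4.337 mg/L.

4.34 mg/L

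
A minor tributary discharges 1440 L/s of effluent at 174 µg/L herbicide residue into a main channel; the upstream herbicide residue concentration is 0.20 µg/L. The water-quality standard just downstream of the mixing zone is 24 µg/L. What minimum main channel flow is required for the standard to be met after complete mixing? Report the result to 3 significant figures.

9080 L/s

Set C_mix = 24: (Q·0.2000 + 1440·174.0) / (Q + 1440) = 24
→ Q = 1440·(174.0 − 24)/(24 − 0.2000) = 9076 L/s.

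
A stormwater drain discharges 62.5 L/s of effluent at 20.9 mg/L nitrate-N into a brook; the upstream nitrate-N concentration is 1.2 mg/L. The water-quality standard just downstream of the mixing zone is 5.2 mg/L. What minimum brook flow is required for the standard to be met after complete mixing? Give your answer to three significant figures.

245 L/s

Set C_mix = 5.2: (Q·1.200 + 62.50·20.90) / (Q + 62.50) = 5.2
→ Q = 62.50·(20.90 − 5.2)/(5.2 − 1.200) = 245.3 L/s.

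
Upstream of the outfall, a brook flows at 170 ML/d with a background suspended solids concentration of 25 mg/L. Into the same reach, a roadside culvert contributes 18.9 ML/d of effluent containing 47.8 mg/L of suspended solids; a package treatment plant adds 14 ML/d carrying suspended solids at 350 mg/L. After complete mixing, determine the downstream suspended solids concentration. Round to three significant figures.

49.5 mg/L

Mixed concentration C = ΣQC/ΣQ = (170.0·25.00 + 18.90·47.80 + 14.00·350.0) / 202.9 = 10050/202.9 = 49.55 mg/L.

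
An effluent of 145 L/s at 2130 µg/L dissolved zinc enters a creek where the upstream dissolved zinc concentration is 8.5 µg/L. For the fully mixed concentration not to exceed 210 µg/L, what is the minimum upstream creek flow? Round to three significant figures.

Set C_mix = 210: (Q·8.500 + 145.0·2130) / (Q + 145.0) = 210
→ Q = 145.0·(2130 − 210)/(210 − 8.500) = 1382 L/s.

1380 L/s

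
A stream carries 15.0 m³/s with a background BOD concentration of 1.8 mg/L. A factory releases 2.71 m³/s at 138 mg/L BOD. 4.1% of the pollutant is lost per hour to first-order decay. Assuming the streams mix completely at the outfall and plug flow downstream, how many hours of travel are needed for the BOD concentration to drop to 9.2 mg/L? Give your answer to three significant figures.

21.5 h

Flow-weighted average: C = (15.00·1.800 + 2.710·138.0) / 17.71 = 401.0/17.71 = 22.64 mg/L.
4.1%/h lost → k = −ln(1 − 0.041) = 0.04186 h⁻¹.
22.64·exp(−k·t) = 9.2 → t = ln(22.64/9.2)/k = 77440 s = 21.51 h.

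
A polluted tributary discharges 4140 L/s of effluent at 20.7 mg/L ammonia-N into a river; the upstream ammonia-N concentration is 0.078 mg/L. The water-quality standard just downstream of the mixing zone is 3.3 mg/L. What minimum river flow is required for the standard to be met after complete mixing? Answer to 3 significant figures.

22400 L/s

Set C_mix = 3.3: (Q·0.07800 + 4140·20.70) / (Q + 4140) = 3.3
→ Q = 4140·(20.70 − 3.3)/(3.3 − 0.07800) = 22360 L/s.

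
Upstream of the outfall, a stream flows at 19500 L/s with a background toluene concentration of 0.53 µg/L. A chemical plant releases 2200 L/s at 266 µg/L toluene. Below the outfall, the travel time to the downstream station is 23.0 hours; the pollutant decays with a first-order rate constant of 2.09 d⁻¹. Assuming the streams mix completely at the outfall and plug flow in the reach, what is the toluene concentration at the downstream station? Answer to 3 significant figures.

3.70 µg/L

Mixed concentration C = ΣQC/ΣQ = (19500·0.5300 + 2200·266.0) / 21700 = 595500/21700 = 27.44 µg/L.
After decay, C = 27.44 × e^(−kt) = 27.44 × 0.1349 = 3.703 µg/L.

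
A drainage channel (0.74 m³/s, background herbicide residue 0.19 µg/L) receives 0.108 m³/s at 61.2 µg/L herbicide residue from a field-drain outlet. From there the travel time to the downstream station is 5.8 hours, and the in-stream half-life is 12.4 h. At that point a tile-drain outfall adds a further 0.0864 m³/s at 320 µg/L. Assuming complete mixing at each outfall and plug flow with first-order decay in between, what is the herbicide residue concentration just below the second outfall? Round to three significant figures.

34.8 µg/L

Mixed concentration C = ΣQC/ΣQ = (0.7400·0.1900 + 0.1080·61.20) / 0.8480 = 6.750/0.8480 = 7.960 µg/L; combined flow 0.8480 m³/s.
Half-life 12.4 h → k = ln 2 / 12.4 = 0.05590 h⁻¹ = 1.342 d⁻¹.
Applying C = C₀e^(−kt): 7.960 × 0.7231 = 5.756 µg/L.
At the second outfall, C = (0.8480·5.756 + 0.08640·320.0) / (0.8480 + 0.08640) = 34.81 µg/L.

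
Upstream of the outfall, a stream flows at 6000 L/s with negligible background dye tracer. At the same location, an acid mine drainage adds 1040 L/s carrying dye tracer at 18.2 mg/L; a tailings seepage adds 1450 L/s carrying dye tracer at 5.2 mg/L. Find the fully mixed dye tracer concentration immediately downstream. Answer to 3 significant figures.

3.12 mg/L

Mixed concentration C = ΣQC/ΣQ = (6000·0 + 1040·18.20 + 1450·5.200) / 8490 = 26470/8490 = 3.118 mg/L.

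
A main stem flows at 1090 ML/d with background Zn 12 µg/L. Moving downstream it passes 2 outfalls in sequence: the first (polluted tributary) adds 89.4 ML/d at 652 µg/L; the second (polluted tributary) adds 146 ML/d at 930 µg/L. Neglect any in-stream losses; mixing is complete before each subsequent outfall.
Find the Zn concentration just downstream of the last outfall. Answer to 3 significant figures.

156 µg/L

After outfall 1: Q = 1090 + 89.40 = 1179 ML/d; C = (1090·12.00 + 89.40·652.0)/1179 = 60.51 µg/L.
After outfall 2: Q = 1179 + 146.0 = 1325 ML/d; C = (1179·60.51 + 146.0·930.0)/1325 = 156.3 µg/L.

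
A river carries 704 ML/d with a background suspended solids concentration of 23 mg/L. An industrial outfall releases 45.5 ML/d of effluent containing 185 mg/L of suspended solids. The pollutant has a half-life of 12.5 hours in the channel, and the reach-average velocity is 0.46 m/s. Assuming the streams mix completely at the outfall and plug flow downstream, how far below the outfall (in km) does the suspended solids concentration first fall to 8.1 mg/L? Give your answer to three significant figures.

After mixing, C = (704.0·23.00 + 45.50·185.0) / 749.5 = 24610/749.5 = 32.83 mg/L.
Half-life 12.5 h → k = ln 2 / 12.5 = 0.05545 h⁻¹ = 1.331 d⁻¹.
Set 32.83·exp(−k·t) = 8.1 → t = ln(32.83/8.1)/k = 90860 s = 25.24 h.
Distance = v·t = 0.46·90860 = 41800 m = 41.80 km.

41.8 km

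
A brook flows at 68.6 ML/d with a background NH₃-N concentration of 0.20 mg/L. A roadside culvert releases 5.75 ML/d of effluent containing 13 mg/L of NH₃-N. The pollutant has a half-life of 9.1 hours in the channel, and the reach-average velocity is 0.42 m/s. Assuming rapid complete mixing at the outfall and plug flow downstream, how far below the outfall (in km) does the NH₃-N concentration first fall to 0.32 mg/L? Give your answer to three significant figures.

26.1 km

Conservation of mass: C = (68.60·0.2000 + 5.750·13.00) / 74.35 = 88.47/74.35 = 1.190 mg/L.
Half-life 9.1 h → k = ln 2 / 9.1 = 0.07617 h⁻¹ = 1.828 d⁻¹.
Set 1.190·exp(−k·t) = 0.32 → t = ln(1.190/0.32)/k = 62070 s = 17.24 h.
Distance = v·t = 0.42·62070 = 26070 m = 26.07 km.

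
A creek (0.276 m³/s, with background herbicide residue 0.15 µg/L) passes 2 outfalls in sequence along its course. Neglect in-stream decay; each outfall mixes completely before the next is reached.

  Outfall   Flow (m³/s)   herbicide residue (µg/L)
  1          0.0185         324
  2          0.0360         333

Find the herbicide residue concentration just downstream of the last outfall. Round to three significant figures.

54.5 µg/L

Below outfall 1: Q → 0.2945 m³/s, C = (0.2760·0.1500 + 0.01850·324.0)/0.2945 = 20.49 µg/L.
Below outfall 2: Q → 0.3305 m³/s, C = (0.2945·20.49 + 0.03600·333.0)/0.3305 = 54.53 µg/L.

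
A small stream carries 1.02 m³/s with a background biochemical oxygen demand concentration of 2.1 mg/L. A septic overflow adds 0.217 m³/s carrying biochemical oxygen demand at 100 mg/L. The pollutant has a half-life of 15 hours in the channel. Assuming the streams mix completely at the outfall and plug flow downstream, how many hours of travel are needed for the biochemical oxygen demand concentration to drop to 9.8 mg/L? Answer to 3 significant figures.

Mass balance: C = (1.020·2.100 + 0.2170·100.0) / 1.237 = 23.84/1.237 = 19.27 mg/L.
Half-life 15 h → k = ln 2 / 15 = 0.04621 h⁻¹ = 1.109 d⁻¹.
19.27·exp(−k·t) = 9.8 → t = ln(19.27/9.8)/k = 52690 s = 14.64 h.

14.6 h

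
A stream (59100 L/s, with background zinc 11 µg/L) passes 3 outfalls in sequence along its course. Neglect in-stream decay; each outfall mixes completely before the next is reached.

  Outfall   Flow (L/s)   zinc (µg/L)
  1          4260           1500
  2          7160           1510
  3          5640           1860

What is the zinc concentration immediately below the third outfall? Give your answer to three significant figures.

372 µg/L

Below outfall 1: Q → 63360 L/s, C = (59100·11.00 + 4260·1500)/63360 = 111.1 µg/L.
Below outfall 2: Q → 70520 L/s, C = (63360·111.1 + 7160·1510)/70520 = 253.1 µg/L.
Below outfall 3: Q → 76160 L/s, C = (70520·253.1 + 5640·1860)/76160 = 372.1 µg/L.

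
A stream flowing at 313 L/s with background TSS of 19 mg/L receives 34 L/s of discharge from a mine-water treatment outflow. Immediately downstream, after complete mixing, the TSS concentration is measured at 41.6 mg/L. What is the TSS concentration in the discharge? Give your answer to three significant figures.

250 mg/L

Mass balance: 313.0·19.00 + 34.00·Cₑ = 347.0·41.60
→ Cₑ = (347.0·41.60 − 313.0·19.00) / 34.00 = 249.7 mg/L.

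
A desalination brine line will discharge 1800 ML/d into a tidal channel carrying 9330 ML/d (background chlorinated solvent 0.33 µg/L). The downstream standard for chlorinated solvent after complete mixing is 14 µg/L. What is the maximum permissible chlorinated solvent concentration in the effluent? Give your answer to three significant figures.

At the limit, (Qr·Cr + Qe·Cₑ)/(Qr + Qe) = 14:
Cₑ = (11130·14 − 9330·0.3300) / 1800 = 84.86 µg/L.

84.9 µg/L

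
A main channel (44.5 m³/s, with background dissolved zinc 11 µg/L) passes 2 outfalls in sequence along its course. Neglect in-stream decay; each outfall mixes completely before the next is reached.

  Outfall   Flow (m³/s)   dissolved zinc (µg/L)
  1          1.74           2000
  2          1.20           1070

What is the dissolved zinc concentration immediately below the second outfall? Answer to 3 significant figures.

Outfall 1: combined Q = 46.24 m³/s; C = (44.50·11.00 + 1.740·2000)/46.24 = 85.85 µg/L.
Outfall 2: combined Q = 47.44 m³/s; C = (46.24·85.85 + 1.200·1070)/47.44 = 110.7 µg/L.

111 µg/L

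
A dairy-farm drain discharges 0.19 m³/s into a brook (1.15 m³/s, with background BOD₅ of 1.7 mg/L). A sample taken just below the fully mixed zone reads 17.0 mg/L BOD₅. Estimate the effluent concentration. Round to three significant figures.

Mass balance: 1.150·1.700 + 0.1900·Cₑ = 1.340·17.00
→ Cₑ = (1.340·17.00 − 1.150·1.700) / 0.1900 = 109.6 mg/L.

110 mg/L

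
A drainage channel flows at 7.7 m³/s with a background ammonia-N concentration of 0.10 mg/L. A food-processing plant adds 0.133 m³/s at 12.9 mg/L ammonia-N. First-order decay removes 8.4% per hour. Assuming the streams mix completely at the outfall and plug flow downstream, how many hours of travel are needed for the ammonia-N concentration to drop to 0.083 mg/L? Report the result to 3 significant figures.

Mass balance: C = (7.700·0.1000 + 0.1330·12.90) / 7.833 = 2.486/7.833 = 0.3173 mg/L.
8.4%/h lost → k = −ln(1 − 0.084) = 0.08774 h⁻¹.
0.3173·exp(−k·t) = 0.083 → t = ln(0.3173/0.083)/k = 55030 s = 15.29 h.

15.3 h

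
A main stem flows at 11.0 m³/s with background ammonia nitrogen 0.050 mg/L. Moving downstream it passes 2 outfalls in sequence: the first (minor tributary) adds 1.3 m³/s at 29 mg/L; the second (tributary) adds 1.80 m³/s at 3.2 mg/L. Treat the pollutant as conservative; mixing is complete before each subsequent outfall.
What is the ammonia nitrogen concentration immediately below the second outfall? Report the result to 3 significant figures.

Outfall 1: combined Q = 12.30 m³/s; C = (11.00·0.05000 + 1.300·29.00)/12.30 = 3.110 mg/L.
Outfall 2: combined Q = 14.10 m³/s; C = (12.30·3.110 + 1.800·3.200)/14.10 = 3.121 mg/L.

3.12 mg/L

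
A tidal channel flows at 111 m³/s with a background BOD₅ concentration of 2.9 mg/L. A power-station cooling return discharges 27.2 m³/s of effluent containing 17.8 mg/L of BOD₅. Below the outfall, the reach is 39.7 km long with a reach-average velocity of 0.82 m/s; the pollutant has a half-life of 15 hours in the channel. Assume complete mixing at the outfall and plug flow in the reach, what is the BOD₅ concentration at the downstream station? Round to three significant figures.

Flow-weighted average: C = (111.0·2.900 + 27.20·17.80) / 138.2 = 806.1/138.2 = 5.833 mg/L.
Travel time t = 39.7·1000 / 0.82 = 48410 s = 13.45 h.
Half-life 15 h → k = ln 2 / 15 = 0.04621 h⁻¹ = 1.109 d⁻¹.
First-order decay: C = 5.833·exp(−k·t) = 5.833·0.5372 = 3.133 mg/L.

3.13 mg/L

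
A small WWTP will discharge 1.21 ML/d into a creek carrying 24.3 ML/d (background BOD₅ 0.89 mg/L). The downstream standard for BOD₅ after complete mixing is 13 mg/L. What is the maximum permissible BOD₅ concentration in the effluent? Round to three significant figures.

256 mg/L

At the limit, (Qr·Cr + Qe·Cₑ)/(Qr + Qe) = 13:
Cₑ = (25.51·13 − 24.30·0.8900) / 1.210 = 256.2 mg/L.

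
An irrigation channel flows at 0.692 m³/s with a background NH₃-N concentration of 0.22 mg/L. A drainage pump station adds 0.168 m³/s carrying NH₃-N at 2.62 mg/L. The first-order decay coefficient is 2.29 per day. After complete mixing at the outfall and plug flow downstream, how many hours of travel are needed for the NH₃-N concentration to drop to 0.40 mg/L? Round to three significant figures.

5.70 h

Mixed concentration C = ΣQC/ΣQ = (0.6920·0.2200 + 0.1680·2.620) / 0.8600 = 0.5924/0.8600 = 0.6888 mg/L.
0.6888·exp(−k·t) = 0.40 → t = ln(0.6888/0.40)/k = 20510 s = 5.696 h.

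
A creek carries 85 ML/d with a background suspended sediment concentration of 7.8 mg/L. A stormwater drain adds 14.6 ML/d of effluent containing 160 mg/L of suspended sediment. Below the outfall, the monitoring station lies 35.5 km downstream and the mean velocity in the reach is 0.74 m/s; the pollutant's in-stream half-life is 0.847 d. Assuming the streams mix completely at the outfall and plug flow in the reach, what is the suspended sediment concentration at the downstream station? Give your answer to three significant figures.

19.1 mg/L

Mass balance: C = (85.00·7.800 + 14.60·160.0) / 99.60 = 2999/99.60 = 30.11 mg/L.
Travel time t = 35.5·1000 / 0.74 = 47970 s = 13.33 h.
Half-life 0.847 d → k = ln 2 / 0.847 = 0.8184 d⁻¹.
After decay, C = 30.11 × e^(−kt) = 30.11 × 0.6348 = 19.12 mg/L.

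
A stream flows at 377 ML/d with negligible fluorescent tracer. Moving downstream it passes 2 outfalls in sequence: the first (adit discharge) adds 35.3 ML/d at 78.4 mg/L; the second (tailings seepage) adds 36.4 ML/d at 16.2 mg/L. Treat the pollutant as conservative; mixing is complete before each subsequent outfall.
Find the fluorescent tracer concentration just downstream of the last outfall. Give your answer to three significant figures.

7.48 mg/L

After outfall 1: Q = 377.0 + 35.30 = 412.3 ML/d; C = (377.0·0 + 35.30·78.40)/412.3 = 6.712 mg/L.
After outfall 2: Q = 412.3 + 36.40 = 448.7 ML/d; C = (412.3·6.712 + 36.40·16.20)/448.7 = 7.482 mg/L.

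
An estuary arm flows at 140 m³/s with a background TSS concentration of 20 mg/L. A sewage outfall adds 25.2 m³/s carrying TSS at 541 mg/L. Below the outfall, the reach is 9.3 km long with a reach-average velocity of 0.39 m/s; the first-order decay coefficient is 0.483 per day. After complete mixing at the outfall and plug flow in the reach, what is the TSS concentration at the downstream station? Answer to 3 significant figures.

87.1 mg/L

Flow-weighted average: C = (140.0·20.00 + 25.20·541.0) / 165.2 = 16430/165.2 = 99.47 mg/L.
Travel time t = 9.3·1000 / 0.39 = 23850 s = 6.624 h.
First-order decay: C = 99.47·exp(−k·t) = 99.47·0.8752 = 87.06 mg/L.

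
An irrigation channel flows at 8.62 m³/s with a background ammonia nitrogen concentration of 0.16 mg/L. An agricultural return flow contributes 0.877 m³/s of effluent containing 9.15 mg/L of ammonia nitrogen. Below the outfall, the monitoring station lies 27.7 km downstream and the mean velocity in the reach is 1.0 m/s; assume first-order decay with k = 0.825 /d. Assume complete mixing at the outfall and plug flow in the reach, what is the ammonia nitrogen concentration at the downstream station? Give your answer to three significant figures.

0.760 mg/L

Mixed concentration C = ΣQC/ΣQ = (8.620·0.1600 + 0.8770·9.150) / 9.497 = 9.404/9.497 = 0.9902 mg/L.
Travel time t = 27.7·1000 / 1.0 = 27700 s = 7.694 h.
Decay over the reach: 0.9902·exp(−kt) = 0.9902·0.7676 = 0.7601 mg/L.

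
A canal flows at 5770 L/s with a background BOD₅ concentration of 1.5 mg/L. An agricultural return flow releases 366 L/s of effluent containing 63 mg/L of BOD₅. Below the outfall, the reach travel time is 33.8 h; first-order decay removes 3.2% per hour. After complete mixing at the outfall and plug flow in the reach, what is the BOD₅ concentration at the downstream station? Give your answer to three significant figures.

1.72 mg/L

Conservation of mass: C = (5770·1.500 + 366.0·63.00) / 6136 = 31710/6136 = 5.168 mg/L.
3.2%/h lost → k = −ln(1 − 0.032) = 0.03252 h⁻¹.
Decay over the reach: 5.168·exp(−kt) = 5.168·0.3331 = 1.722 mg/L.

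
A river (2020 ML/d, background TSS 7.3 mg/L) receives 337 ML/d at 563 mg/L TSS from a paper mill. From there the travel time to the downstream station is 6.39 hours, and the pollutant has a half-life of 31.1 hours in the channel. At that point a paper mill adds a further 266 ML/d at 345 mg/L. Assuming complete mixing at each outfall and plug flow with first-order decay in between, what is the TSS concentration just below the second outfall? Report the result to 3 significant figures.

103 mg/L

Conservation of mass: C = (2020·7.300 + 337.0·563.0) / 2357 = 204500/2357 = 86.75 mg/L; combined flow 2357 ML/d.
Half-life 31.1 h → k = ln 2 / 31.1 = 0.02229 h⁻¹ = 0.5349 d⁻¹.
After decay, C = 86.75 × e^(−kt) = 86.75 × 0.8673 = 75.24 mg/L.
Second outfall: C = (2357·75.24 + 266.0·345.0)/2623 = 102.6 mg/L.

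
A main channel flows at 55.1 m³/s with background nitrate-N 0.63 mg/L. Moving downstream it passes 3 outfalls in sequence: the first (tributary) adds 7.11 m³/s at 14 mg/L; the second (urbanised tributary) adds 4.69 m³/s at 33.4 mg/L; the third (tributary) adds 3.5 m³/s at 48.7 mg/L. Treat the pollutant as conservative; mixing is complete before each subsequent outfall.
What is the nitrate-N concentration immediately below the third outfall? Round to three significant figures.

Below outfall 1: Q → 62.21 m³/s, C = (55.10·0.6300 + 7.110·14.00)/62.21 = 2.158 mg/L.
Below outfall 2: Q → 66.90 m³/s, C = (62.21·2.158 + 4.690·33.40)/66.90 = 4.348 mg/L.
Below outfall 3: Q → 70.40 m³/s, C = (66.90·4.348 + 3.500·48.70)/70.40 = 6.553 mg/L.

6.55 mg/L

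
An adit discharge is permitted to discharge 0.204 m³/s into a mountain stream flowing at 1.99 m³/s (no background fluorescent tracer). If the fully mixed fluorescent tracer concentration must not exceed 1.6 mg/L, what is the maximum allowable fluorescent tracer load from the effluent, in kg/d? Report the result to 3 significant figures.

303 kg/d

Mass balance at the limit: 1.990·0 + 0.2040·Cₑ = 2.194·1.6 → Cₑ = 17.21 mg/L.
Load = 0.2040 m³/s × 17.21 g/m³ × 86 400 s/d = 303.3 kg/d.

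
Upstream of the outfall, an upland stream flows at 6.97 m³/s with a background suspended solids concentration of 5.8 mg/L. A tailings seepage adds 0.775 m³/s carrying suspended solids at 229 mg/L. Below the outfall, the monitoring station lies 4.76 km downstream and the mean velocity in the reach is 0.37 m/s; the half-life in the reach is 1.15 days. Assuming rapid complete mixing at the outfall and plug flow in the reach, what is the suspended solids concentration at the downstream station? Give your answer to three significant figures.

Mass balance: C = (6.970·5.800 + 0.7750·229.0) / 7.745 = 217.9/7.745 = 28.13 mg/L.
Travel time t = 4.76·1000 / 0.37 = 12860 s = 3.574 h.
Half-life 1.15 d → k = ln 2 / 1.15 = 0.6027 d⁻¹.
Applying C = C₀e^(−kt): 28.13 × 0.9142 = 25.72 mg/L.

25.7 mg/L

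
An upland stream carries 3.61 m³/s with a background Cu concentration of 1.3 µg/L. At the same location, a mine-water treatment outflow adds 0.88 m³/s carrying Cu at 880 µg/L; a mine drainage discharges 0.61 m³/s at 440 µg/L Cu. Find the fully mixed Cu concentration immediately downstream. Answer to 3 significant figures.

Mass balance: C = (3.610·1.300 + 0.8800·880.0 + 0.6100·440.0) / 5.100 = 1047/5.100 = 205.4 µg/L.

205 µg/L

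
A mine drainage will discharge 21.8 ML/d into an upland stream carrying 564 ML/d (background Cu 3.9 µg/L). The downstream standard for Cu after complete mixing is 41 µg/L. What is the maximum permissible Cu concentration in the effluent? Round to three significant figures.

1000 µg/L

At the limit, (Qr·Cr + Qe·Cₑ)/(Qr + Qe) = 41:
Cₑ = (585.8·41 − 564.0·3.900) / 21.80 = 1001 µg/L.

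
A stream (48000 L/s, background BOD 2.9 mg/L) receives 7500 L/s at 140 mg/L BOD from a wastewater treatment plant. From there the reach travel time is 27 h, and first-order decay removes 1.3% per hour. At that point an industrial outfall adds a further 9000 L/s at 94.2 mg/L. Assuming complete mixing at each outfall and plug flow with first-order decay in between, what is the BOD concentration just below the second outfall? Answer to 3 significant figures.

26.1 mg/L

After mixing, C = (48000·2.900 + 7500·140.0) / 55500 = 1189000/55500 = 21.43 mg/L; combined flow 55500 L/s.
1.3%/h lost → k = −ln(1 − 0.013) = 0.01309 h⁻¹.
Applying C = C₀e^(−kt): 21.43 × 0.7024 = 15.05 mg/L.
Second outfall: C = (55500·15.05 + 9000·94.20)/64500 = 26.09 mg/L.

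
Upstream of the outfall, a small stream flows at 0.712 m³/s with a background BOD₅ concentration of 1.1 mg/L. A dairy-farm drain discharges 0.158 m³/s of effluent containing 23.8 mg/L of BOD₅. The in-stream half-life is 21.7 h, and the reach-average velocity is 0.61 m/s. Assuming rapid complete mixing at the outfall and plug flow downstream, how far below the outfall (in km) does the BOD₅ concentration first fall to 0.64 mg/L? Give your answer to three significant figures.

Mixed concentration C = ΣQC/ΣQ = (0.7120·1.100 + 0.1580·23.80) / 0.8700 = 4.544/0.8700 = 5.223 mg/L.
Half-life 21.7 h → k = ln 2 / 21.7 = 0.03194 h⁻¹ = 0.7666 d⁻¹.
Set 5.223·exp(−k·t) = 0.64 → t = ln(5.223/0.64)/k = 236600 s = 65.72 h.
Distance = v·t = 0.61·236600 = 144300 m = 144.3 km.

144 km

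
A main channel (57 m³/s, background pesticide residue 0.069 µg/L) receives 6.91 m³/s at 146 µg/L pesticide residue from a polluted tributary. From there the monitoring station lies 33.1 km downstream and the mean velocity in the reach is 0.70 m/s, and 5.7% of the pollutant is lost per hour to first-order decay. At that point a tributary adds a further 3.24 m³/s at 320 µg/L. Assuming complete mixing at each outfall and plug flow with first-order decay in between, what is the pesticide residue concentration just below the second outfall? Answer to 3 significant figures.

22.4 µg/L

Conservation of mass: C = (57.00·0.06900 + 6.910·146.0) / 63.91 = 1013/63.91 = 15.85 µg/L; combined flow 63.91 m³/s.
Travel time t = 33.1·1000 / 0.70 = 47290 s = 13.13 h.
5.7%/h lost → k = −ln(1 − 0.057) = 0.05869 h⁻¹.
After decay, C = 15.85 × e^(−kt) = 15.85 × 0.4626 = 7.331 µg/L.
At the second outfall, C = (63.91·7.331 + 3.240·320.0) / (63.91 + 3.240) = 22.42 µg/L.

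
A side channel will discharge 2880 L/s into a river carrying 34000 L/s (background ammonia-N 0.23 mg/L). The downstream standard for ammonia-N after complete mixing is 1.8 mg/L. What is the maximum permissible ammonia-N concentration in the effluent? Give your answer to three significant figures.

At the limit, (Qr·Cr + Qe·Cₑ)/(Qr + Qe) = 1.8:
Cₑ = (36880·1.8 − 34000·0.2300) / 2880 = 20.33 mg/L.

20.3 mg/L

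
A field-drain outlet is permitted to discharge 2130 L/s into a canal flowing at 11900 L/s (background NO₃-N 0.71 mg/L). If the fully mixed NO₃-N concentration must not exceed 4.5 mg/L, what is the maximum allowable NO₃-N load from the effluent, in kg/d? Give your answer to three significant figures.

Mass balance at the limit: 11900·0.7100 + 2130·Cₑ = 14030·4.5 → Cₑ = 25.67 mg/L.
2130 L/s = 2.130 m³/s. Load = 2.130 m³/s × 25.67 g/m³ × 86 400 s/d = 4725 kg/d.

4720 kg/d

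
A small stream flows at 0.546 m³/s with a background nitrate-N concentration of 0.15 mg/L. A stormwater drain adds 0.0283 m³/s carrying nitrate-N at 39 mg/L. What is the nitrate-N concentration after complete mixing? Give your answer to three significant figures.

After mixing, C = (0.5460·0.1500 + 0.02830·39.00) / 0.5743 = 1.186/0.5743 = 2.064 mg/L.

2.06 mg/L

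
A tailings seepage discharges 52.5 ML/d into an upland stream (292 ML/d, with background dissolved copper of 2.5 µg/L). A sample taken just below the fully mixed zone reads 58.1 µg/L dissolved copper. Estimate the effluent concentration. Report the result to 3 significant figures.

Mass balance: 292.0·2.500 + 52.50·Cₑ = 344.5·58.10
→ Cₑ = (344.5·58.10 − 292.0·2.500) / 52.50 = 367.3 µg/L.

367 µg/L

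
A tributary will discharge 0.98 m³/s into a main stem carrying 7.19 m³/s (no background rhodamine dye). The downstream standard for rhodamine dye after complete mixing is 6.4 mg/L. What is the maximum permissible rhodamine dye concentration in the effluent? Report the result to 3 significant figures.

53.4 mg/L

At the limit, (Qr·Cr + Qe·Cₑ)/(Qr + Qe) = 6.4:
Cₑ = (8.170·6.4 − 7.190·0) / 0.9800 = 53.36 mg/L.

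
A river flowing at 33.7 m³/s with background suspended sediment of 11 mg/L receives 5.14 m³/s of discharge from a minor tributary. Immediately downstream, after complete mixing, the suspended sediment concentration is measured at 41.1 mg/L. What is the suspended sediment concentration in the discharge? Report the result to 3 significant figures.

Mass balance: 33.70·11.00 + 5.140·Cₑ = 38.84·41.10
→ Cₑ = (38.84·41.10 − 33.70·11.00) / 5.140 = 238.4 mg/L.

238 mg/L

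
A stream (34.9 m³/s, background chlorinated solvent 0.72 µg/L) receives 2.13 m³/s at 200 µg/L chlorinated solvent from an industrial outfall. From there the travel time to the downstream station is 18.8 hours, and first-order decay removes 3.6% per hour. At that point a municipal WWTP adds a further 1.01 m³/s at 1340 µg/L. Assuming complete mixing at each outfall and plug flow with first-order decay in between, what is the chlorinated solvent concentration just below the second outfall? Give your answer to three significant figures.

Conservation of mass: C = (34.90·0.7200 + 2.130·200.0) / 37.03 = 451.1/37.03 = 12.18 µg/L; combined flow 37.03 m³/s.
3.6%/h lost → k = −ln(1 − 0.036) = 0.03666 h⁻¹.
Applying C = C₀e^(−kt): 12.18 × 0.5019 = 6.115 µg/L.
Second outfall: C = (37.03·6.115 + 1.010·1340)/38.04 = 41.53 µg/L.

41.5 µg/L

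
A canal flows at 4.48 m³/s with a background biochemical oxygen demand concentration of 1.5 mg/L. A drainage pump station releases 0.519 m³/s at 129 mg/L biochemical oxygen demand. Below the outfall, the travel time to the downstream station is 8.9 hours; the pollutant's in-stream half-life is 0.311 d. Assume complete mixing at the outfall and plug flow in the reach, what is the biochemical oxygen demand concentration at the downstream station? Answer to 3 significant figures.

Conservation of mass: C = (4.480·1.500 + 0.5190·129.0) / 4.999 = 73.67/4.999 = 14.74 mg/L.
Half-life 0.311 d → k = ln 2 / 0.311 = 2.229 d⁻¹.
After decay, C = 14.74 × e^(−kt) = 14.74 × 0.4376 = 6.449 mg/L.

6.45 mg/L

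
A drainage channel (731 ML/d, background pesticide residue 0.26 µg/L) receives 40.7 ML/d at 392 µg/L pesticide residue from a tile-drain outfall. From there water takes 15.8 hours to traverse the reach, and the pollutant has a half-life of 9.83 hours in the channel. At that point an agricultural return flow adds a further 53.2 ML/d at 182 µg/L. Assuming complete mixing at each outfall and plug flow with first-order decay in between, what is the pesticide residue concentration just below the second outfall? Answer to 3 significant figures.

Conservation of mass: C = (731.0·0.2600 + 40.70·392.0) / 771.7 = 16140/771.7 = 20.92 µg/L; combined flow 771.7 ML/d.
Half-life 9.83 h → k = ln 2 / 9.83 = 0.07051 h⁻¹ = 1.692 d⁻¹.
Decay over the reach: 20.92·exp(−kt) = 20.92·0.3282 = 6.866 µg/L.
At the second outfall, C = (771.7·6.866 + 53.20·182.0) / (771.7 + 53.20) = 18.16 µg/L.

18.2 µg/L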